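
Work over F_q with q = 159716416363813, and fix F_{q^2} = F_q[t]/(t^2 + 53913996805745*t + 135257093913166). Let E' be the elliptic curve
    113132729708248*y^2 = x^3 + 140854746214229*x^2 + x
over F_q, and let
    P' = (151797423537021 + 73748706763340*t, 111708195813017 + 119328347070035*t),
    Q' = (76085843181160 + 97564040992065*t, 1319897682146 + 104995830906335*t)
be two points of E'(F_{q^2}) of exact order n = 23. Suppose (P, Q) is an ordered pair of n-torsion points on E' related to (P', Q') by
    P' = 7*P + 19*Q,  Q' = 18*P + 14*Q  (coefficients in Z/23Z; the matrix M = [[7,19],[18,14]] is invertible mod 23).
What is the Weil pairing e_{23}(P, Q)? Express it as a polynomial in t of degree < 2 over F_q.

Since e_{23}(P,P)=e_{23}(Q,Q)=1 and e_{23}(Q,P)=e_{23}(P,Q)^{-1}, expanding e_{23}(7*P + 19*Q,18*P + 14*Q) leaves e(P,Q)^det(M).
Hence e(P,Q) = e(P',Q')^{18} where 18 = 9^{-1} mod 23.
Montgomery->Weierstrass: x_W = 26179583931*x+47351275680374, y_W=26179583931*y on F_{159716416363813}; lands on y^2=x^3+146892973742186*x+60470548513890.
5-bit Miller (10111) on E'/F_{159716416363813} with a'=146892973742186, b'=60470548513890: accumulate tangent/chord ratios at Q'+S and P'+S'.
The quotient is 122854299545089 + 137732716178036*t.
Hence e(P,Q) = 70320476598027 + 76851662450824*t in F_{159716416363813^2}^*.

70320476598027 + 76851662450824*t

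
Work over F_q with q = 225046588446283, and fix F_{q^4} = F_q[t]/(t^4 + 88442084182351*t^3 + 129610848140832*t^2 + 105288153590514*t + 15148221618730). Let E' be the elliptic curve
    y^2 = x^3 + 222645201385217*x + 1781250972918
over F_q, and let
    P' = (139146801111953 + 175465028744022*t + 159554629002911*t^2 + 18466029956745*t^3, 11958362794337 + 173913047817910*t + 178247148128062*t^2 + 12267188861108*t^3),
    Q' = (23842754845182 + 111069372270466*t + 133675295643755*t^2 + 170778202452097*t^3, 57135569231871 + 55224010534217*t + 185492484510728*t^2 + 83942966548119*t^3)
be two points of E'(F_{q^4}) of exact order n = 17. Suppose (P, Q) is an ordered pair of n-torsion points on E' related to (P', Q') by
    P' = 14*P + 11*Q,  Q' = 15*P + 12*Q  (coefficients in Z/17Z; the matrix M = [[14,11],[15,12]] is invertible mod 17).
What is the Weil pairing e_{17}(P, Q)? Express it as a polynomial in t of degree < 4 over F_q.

The 17-Weil pairing on E[17] over F_{225046588446283} is alternating-bilinear: e_{17}(P',Q') = e_{17}(P,Q)^det(M).
So e_{17}(P,Q) = e_{17}(P',Q')^{6}, since 3*6 = 1 mod 17.
Miller loop for e_{17} over F_{225046588446283^4}: bits of 17 = 10001; 4 double steps + 1 add steps, l/v at each.
So e_{17}(P',Q') = 117008611589921 + 36812530778981*t + 82626659673952*t^2 + 87536001502499*t^3.
e_{17}(P,Q) = (117008611589921 + 36812530778981*t + 82626659673952*t^2 + 87536001502499*t^3)^{6} = 3825740772642 + 38855787259162*t + 64854515654877*t^2 + 167772517996161*t^3.

3825740772642 + 38855787259162*t + 64854515654877*t^2 + 167772517996161*t^3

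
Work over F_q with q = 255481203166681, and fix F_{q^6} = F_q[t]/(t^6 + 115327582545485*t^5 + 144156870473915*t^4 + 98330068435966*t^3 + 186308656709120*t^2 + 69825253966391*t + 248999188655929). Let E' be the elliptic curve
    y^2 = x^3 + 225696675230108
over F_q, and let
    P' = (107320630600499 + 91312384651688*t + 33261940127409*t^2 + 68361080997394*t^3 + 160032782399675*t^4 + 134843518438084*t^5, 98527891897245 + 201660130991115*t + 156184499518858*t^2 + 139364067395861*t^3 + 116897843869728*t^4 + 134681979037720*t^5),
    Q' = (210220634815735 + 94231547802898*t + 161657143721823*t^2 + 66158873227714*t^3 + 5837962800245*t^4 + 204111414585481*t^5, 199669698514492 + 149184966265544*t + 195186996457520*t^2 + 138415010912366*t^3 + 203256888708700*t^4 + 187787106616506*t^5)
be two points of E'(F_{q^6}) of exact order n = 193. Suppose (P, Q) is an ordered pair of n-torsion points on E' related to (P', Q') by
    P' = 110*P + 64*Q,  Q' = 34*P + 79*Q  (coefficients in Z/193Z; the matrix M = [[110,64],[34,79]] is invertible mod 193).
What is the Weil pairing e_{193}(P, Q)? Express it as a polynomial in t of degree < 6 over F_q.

e_{193} is bilinear + alternating on E[193], so e_{193}(110*P + 64*Q, 34*P + 79*Q) = e_{193}(P,Q)^(110*79-64*34).
Hence e(P,Q) = e(P',Q')^{4} where 4 = 145^{-1} mod 193.
Run Miller on y^2=x^3+225696675230108 over F_{255481203166681}: ladder 11000001 (8 bits); e = f_P(D_Q)/f_Q(D_P).
Miller gives e_{193}(P',Q') = 146200467138349 + 147126774662136*t + 40596244625368*t^2 + 14788233936312*t^3 + 116082713486845*t^4 + 5846466442297*t^5 in F_{255481203166681^6}.
(146200467138349 + 147126774662136*t + 40596244625368*t^2 + 14788233936312*t^3 + 116082713486845*t^4 + 5846466442297*t^5)^{4} mod (255481203166681,f) = 134573953045586 + 133542865119930*t + 220113039260199*t^2 + 201623279582939*t^3 + 15874275827754*t^4 + 239399240031744*t^5.

134573953045586 + 133542865119930*t + 220113039260199*t^2 + 201623279582939*t^3 + 15874275827754*t^4 + 239399240031744*t^5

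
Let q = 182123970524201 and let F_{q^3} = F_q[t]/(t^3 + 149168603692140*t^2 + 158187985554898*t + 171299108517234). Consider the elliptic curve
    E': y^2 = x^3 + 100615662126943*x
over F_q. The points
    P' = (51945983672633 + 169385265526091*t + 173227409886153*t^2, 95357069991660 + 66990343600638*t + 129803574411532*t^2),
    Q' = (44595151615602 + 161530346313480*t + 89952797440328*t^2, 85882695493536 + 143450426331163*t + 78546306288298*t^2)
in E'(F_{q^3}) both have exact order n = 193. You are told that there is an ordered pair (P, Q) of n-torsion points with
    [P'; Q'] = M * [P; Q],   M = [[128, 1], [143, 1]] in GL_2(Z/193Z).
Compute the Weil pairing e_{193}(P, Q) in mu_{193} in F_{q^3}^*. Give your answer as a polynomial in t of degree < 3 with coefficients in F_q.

Alternating bilinearity on E[193] (values in mu_{193} in F_{182123970524201^3}) gives e(P',Q') = e(P,Q)^det(M).
So e_{193}(P,Q) = e_{193}(P',Q')^{90}, since 178*90 = 1 mod 193.
n = 193 = (11000001)_2 (8 bits, wt 3); accumulate f_{193,P'}(Q'+S)/f_{193,P'}(S) along the 7-step ladder.
e_{193}(P',Q') = 74669706157202 + 123038473083886*t + 8113667970376*t^2.
(74669706157202 + 123038473083886*t + 8113667970376*t^2)^{90} mod (182123970524201,f) = 76172246662176 + 148969149462966*t + 100323217349650*t^2.

76172246662176 + 148969149462966*t + 100323217349650*t^2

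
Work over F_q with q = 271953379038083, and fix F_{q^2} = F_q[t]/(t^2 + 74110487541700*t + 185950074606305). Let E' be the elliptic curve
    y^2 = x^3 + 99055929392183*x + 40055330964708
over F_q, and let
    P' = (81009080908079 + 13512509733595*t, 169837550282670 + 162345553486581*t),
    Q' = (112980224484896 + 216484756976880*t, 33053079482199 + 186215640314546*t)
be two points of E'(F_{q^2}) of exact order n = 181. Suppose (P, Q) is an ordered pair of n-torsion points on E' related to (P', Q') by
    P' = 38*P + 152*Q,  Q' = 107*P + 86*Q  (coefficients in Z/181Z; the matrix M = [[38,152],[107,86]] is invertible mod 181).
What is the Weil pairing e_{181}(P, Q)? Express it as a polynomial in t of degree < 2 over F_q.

268341638748447 + 100521021665174*t

Under M = [[38,152],[107,86]] in GL_2(Z/181), e_{181}(P',Q') = e_{181}(P,Q)^(38*86-152*107 mod 181).
So e_{181}(P,Q) = e_{181}(P',Q')^{176}, since 36*176 = 1 mod 181.
8-bit Miller (10110101) on E'/F_{271953379038083} with a'=99055929392183, b'=40055330964708: accumulate tangent/chord ratios at Q'+S and P'+S'.
So e_{181}(P',Q') = 129165005443997 + 2312219215409*t.
Hence e(P,Q) = 268341638748447 + 100521021665174*t in F_{271953379038083^2}^*.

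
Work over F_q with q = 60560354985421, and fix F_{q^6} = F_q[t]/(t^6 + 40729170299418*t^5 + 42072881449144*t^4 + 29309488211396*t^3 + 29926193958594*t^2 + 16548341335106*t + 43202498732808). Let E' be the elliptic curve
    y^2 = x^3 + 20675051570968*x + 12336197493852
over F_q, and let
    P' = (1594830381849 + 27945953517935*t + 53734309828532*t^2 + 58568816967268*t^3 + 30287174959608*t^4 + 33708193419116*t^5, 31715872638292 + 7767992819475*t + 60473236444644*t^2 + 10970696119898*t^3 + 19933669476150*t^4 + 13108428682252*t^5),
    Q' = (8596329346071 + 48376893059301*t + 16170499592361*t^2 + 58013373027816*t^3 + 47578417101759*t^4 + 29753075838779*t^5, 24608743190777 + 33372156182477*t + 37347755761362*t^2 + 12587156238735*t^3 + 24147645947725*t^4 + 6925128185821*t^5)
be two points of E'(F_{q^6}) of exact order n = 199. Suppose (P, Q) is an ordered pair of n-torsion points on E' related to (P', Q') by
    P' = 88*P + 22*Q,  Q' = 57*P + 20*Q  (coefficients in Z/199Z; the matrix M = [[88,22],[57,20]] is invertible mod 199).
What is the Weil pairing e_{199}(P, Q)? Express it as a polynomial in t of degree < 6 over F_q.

The 199-Weil pairing on E[199] over F_{60560354985421} is alternating-bilinear: e_{199}(P',Q') = e_{199}(P,Q)^det(M).
det(M) mod 199 = 108; its inverse in (Z/199)^* is 164 (check: 108*164 mod 199 = 1).
Build f_{199,P'} and f_{199,Q'} via the 8-bit ladder of 199=11000111_2; evaluate at shifted divisors; quotient in F_{60560354985421^6}.
e_{199}(P',Q') = 57491466151555 + 48716791238729*t + 13071634912792*t^2 + 8890922753988*t^3 + 2977128718362*t^4 + 26394677167073*t^5.
(57491466151555 + 48716791238729*t + 13071634912792*t^2 + 8890922753988*t^3 + 2977128718362*t^4 + 26394677167073*t^5)^{164} mod (60560354985421,f) = 11992284903209 + 20354991154475*t + 15505112280669*t^2 + 55308937718590*t^3 + 11052773680458*t^4 + 20666102532685*t^5.

11992284903209 + 20354991154475*t + 15505112280669*t^2 + 55308937718590*t^3 + 11052773680458*t^4 + 20666102532685*t^5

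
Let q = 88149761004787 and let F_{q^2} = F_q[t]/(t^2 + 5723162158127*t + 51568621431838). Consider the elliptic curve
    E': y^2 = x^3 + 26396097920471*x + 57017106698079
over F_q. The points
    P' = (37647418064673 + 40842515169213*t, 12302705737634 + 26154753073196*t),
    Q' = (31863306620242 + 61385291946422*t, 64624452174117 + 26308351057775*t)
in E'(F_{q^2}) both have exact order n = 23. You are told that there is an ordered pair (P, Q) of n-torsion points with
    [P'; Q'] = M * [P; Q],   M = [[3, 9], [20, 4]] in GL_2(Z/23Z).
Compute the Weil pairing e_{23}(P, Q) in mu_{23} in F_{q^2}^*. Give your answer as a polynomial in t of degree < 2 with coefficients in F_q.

Since e_{23}(P,P)=e_{23}(Q,Q)=1 and e_{23}(Q,P)=e_{23}(P,Q)^{-1}, expanding e_{23}(3*P + 9*Q,20*P + 4*Q) leaves e(P,Q)^det(M).
det(M) mod 23 = 16; its inverse in (Z/23)^* is 13 (check: 16*13 mod 23 = 1).
Miller loop for e_{23} over F_{88149761004787^2}: bits of 23 = 10111; 4 double steps + 3 add steps, l/v at each.
The quotient is 78837675290984 + 17337818353854*t.
Thus e_{23}(P,Q) = 24337689726709 + 28699822749609*t.

24337689726709 + 28699822749609*t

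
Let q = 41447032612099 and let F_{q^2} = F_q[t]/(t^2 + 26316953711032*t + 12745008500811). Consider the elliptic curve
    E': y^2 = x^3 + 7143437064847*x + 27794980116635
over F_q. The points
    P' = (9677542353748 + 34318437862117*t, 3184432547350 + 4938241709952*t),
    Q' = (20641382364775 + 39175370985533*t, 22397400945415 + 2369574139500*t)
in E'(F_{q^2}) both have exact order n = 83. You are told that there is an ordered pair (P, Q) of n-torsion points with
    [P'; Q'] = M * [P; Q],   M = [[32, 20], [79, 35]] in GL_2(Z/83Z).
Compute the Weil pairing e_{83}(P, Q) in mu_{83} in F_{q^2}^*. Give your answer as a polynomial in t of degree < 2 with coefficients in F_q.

41114664078635 + 19640761146974*t

Since e_{83}(P,P)=e_{83}(Q,Q)=1 and e_{83}(Q,P)=e_{83}(P,Q)^{-1}, expanding e_{83}(32*P + 20*Q,79*P + 35*Q) leaves e(P,Q)^det(M).
det(M) mod 83 = 38; its inverse in (Z/83)^* is 59 (check: 38*59 mod 83 = 1).
Build f_{83,P'} and f_{83,Q'} via the 7-bit ladder of 83=1010011_2; evaluate at shifted divisors; quotient in F_{41447032612099^2}.
Result: e(P',Q') = 36099852656643 + 38766267305219*t.
e_{83}(P,Q) = (36099852656643 + 38766267305219*t)^{59} = 41114664078635 + 19640761146974*t.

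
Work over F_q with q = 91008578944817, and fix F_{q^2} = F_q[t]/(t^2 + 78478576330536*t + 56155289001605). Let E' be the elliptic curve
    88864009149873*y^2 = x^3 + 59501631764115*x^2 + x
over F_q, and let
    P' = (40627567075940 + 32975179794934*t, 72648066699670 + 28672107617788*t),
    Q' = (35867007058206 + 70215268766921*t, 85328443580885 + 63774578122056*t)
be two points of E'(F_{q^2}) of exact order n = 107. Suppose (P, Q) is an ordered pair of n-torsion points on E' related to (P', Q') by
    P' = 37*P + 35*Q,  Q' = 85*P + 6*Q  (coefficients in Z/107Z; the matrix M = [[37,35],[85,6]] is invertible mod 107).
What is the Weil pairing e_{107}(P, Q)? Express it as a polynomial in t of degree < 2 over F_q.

Alternating bilinearity on E[107] (values in mu_{107} in F_{91008578944817^2}) gives e(P',Q') = e(P,Q)^det(M).
det(M) mod 107 = 29; its inverse in (Z/107)^* is 48 (check: 29*48 mod 107 = 1).
(x,y)|->(18258984199704x+19842282247076,18258984199704y) sends E' to y^2=x^3+22583996595390*x+10886136786919.
Miller loop for e_{107} over F_{91008578944817^2}: bits of 107 = 1101011; 6 double steps + 4 add steps, l/v at each.
e_{107}(P',Q') = 7281403546644 + 83861486910967*t.
Raise to 48: e(P,Q) = 90518464496079 + 3810269452994*t in mu_{107}.

90518464496079 + 3810269452994*t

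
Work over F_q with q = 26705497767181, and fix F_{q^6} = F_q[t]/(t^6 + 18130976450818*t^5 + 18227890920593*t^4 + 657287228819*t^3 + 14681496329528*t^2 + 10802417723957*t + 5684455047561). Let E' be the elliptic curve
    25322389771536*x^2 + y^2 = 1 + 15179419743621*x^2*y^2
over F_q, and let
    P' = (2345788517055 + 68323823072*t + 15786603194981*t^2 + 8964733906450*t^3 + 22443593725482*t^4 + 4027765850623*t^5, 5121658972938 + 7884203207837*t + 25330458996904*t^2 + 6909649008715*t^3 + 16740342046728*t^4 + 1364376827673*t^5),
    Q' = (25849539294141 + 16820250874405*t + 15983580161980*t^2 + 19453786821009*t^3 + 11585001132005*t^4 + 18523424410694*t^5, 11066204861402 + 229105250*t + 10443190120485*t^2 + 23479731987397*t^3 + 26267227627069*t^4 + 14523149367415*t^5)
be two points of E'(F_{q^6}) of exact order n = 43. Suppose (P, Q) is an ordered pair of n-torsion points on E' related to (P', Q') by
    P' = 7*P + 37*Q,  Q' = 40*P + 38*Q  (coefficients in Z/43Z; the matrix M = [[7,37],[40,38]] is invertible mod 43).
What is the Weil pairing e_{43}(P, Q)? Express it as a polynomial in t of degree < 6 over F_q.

5395249635363 + 11630272337351*t + 26091634525863*t^2 + 2224936225406*t^3 + 3645265368514*t^4 + 11949014925316*t^5

Since e_{43}(P,P)=e_{43}(Q,Q)=1 and e_{43}(Q,P)=e_{43}(P,Q)^{-1}, expanding e_{43}(7*P + 37*Q,40*P + 38*Q) leaves e(P,Q)^det(M).
det M = 7*38 - 37*40 = -1214 = 33 (mod 43); 33^{-1} = 30 (mod 43).
Edwards->Montgomery: u=(1+y)/(1-y), v=u/x -> 8299290864348v^2=u^3+8294433917202u^2+u; then x_W=9212116948774u+20103050469450: y^2=x^3+11267735158764.
Build f_{43,P'} and f_{43,Q'} via the 6-bit ladder of 43=101011_2; evaluate at shifted divisors; quotient in F_{26705497767181^6}.
Miller gives e_{43}(P',Q') = 16984874457183 + 2791609759640*t + 499602555568*t^2 + 9563733738176*t^3 + 1622557247961*t^4 + 17360352031718*t^5 in F_{26705497767181^6}.
e_{43}(P,Q) = (16984874457183 + 2791609759640*t + 499602555568*t^2 + 9563733738176*t^3 + 1622557247961*t^4 + 17360352031718*t^5)^{30} = 5395249635363 + 11630272337351*t + 26091634525863*t^2 + 2224936225406*t^3 + 3645265368514*t^4 + 11949014925316*t^5.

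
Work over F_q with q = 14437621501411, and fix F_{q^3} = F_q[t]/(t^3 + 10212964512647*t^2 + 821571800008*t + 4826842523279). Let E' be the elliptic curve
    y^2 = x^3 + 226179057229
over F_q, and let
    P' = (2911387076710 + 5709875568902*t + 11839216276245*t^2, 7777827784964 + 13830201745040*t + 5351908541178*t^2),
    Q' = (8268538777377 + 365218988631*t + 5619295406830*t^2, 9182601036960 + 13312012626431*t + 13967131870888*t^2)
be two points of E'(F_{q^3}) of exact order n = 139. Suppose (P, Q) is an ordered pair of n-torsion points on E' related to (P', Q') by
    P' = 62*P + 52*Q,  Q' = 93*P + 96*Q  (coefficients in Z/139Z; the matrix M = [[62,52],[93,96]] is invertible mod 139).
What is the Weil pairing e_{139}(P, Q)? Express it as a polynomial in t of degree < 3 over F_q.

e_{139}(aP+bQ,cP+dQ) = e_{139}(P,Q)^(ad-bc); with (a,b,c,d)=(62,52,93,96) this gives the det-139 law.
det M = 62*96 - 52*93 = 1116 = 4 (mod 139); 4^{-1} = 35 (mod 139).
Build f_{139,P'} and f_{139,Q'} via the 8-bit ladder of 139=10001011_2; evaluate at shifted divisors; quotient in F_{14437621501411^3}.
Result: e(P',Q') = 2954937947040 + 1251958170666*t + 7546099570241*t^2.
(2954937947040 + 1251958170666*t + 7546099570241*t^2)^{35} mod (14437621501411,f) = 12573388376728 + 2262596580304*t + 2298427757767*t^2.

12573388376728 + 2262596580304*t + 2298427757767*t^2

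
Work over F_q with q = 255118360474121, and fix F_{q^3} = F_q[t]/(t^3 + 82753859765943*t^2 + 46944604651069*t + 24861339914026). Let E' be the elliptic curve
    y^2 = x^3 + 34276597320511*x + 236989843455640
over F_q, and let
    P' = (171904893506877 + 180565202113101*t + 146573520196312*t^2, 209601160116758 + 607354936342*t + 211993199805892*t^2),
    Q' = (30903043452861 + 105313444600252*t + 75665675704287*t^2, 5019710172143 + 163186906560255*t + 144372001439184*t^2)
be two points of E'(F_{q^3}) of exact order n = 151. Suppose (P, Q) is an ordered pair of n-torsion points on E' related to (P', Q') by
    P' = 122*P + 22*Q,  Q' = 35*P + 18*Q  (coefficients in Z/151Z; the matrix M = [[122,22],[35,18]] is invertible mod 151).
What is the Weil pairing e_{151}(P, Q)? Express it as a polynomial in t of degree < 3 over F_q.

80221058821490 + 151588413112021*t + 200160483574027*t^2

Under M = [[122,22],[35,18]] in GL_2(Z/151), e_{151}(P',Q') = e_{151}(P,Q)^(122*18-22*35 mod 151).
det M = 122*18 - 22*35 = 1426 = 67 (mod 151); 67^{-1} = 142 (mod 151).
Miller loop for e_{151} over F_{255118360474121^3}: bits of 151 = 10010111; 7 double steps + 4 add steps, l/v at each.
e_{151}(P',Q') = 110097552400212 + 6916095553742*t + 64304775458523*t^2.
Raise to 142: e(P,Q) = 80221058821490 + 151588413112021*t + 200160483574027*t^2 in mu_{151}.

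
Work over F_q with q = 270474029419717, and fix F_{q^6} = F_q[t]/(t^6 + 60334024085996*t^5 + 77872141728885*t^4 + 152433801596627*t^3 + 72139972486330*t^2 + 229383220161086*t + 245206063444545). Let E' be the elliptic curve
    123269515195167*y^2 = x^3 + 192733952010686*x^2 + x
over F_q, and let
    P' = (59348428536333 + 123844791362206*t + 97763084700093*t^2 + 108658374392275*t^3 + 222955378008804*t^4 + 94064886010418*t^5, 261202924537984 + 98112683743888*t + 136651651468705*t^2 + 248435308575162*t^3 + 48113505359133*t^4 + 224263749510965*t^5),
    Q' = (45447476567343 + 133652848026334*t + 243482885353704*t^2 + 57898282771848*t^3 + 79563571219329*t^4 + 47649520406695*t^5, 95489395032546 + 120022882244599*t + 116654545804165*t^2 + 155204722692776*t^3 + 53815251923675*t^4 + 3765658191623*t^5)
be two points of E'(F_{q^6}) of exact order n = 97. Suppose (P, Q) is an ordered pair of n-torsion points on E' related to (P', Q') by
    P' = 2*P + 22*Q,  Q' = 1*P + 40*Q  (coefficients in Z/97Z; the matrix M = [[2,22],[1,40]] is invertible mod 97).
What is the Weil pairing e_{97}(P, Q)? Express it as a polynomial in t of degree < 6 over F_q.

203882350403856 + 171119786012050*t + 106210903781040*t^2 + 134344447697479*t^3 + 181161017734222*t^4 + 512938493691*t^5

e_{97} is bilinear + alternating on E[97], so e_{97}(2*P + 22*Q, 1*P + 40*Q) = e_{97}(P,Q)^(2*40-22*1).
Inverting 58 mod 97: 92. Thus e_{97}(P,Q) = e(P',Q')^{92}.
(x,y)|->(38119334184671x+132240787371359,38119334184671y) sends E' to y^2=x^3+31900748355418*x+1040888709010.
Run Miller on y^2=x^3+31900748355418*x+1040888709010 over F_{270474029419717}: ladder 1100001 (7 bits); e = f_P(D_Q)/f_Q(D_P).
The quotient is 89848680194942 + 221581215369686*t + 11665657103490*t^2 + 147368212542831*t^3 + 88183267957646*t^4 + 10753493630268*t^5.
Thus e_{97}(P,Q) = 203882350403856 + 171119786012050*t + 106210903781040*t^2 + 134344447697479*t^3 + 181161017734222*t^4 + 512938493691*t^5.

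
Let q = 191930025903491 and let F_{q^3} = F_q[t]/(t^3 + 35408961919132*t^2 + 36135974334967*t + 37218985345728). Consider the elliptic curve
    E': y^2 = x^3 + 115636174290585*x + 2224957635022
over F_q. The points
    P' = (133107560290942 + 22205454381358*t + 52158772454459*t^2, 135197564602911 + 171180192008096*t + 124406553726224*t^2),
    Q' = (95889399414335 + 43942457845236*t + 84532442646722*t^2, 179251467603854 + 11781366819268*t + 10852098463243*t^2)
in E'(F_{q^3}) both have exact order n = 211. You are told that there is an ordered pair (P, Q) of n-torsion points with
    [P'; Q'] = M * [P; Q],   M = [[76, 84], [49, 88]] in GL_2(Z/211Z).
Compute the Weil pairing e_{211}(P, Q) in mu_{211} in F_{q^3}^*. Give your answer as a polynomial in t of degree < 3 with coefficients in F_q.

The 211-Weil pairing on E[211] over F_{191930025903491} is alternating-bilinear: e_{211}(P',Q') = e_{211}(P,Q)^det(M).
76*88 - 84*49 = 2572; reduced mod 211: det = 40, inverse 153.
Miller loop for e_{211} over F_{191930025903491^3}: bits of 211 = 11010011; 7 double steps + 4 add steps, l/v at each.
Result: e(P',Q') = 168668728041803 + 59026455736847*t + 70837001802625*t^2.
Thus e_{211}(P,Q) = 143841052272222 + 116703208159504*t + 24742065183923*t^2.

143841052272222 + 116703208159504*t + 24742065183923*t^2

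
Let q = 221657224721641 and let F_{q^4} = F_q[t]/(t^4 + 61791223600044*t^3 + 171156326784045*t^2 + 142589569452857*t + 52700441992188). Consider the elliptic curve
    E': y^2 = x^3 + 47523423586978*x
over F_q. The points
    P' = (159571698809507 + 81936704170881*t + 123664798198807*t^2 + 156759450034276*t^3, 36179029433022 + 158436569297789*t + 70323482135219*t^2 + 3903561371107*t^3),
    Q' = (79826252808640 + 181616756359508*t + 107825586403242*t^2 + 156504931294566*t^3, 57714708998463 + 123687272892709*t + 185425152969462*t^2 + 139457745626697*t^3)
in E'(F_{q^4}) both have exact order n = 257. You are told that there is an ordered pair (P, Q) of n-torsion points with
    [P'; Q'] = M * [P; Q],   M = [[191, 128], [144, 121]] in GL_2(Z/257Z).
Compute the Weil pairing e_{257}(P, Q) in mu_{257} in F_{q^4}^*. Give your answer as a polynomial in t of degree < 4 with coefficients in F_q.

195443246489789 + 68683139378249*t + 96381594451376*t^2 + 42774296200686*t^3

Alternating bilinearity on E[257] (values in mu_{257} in F_{221657224721641^4}) gives e(P',Q') = e(P,Q)^det(M).
191*121 - 128*144 = 4679; reduced mod 257: det = 53, inverse 97.
Build f_{257,P'} and f_{257,Q'} via the 9-bit ladder of 257=100000001_2; evaluate at shifted divisors; quotient in F_{221657224721641^4}.
Result: e(P',Q') = 29629608156743 + 90465615206945*t + 34547880873390*t^2 + 190522053733808*t^3.
Hence e(P,Q) = 195443246489789 + 68683139378249*t + 96381594451376*t^2 + 42774296200686*t^3 in F_{221657224721641^4}^*.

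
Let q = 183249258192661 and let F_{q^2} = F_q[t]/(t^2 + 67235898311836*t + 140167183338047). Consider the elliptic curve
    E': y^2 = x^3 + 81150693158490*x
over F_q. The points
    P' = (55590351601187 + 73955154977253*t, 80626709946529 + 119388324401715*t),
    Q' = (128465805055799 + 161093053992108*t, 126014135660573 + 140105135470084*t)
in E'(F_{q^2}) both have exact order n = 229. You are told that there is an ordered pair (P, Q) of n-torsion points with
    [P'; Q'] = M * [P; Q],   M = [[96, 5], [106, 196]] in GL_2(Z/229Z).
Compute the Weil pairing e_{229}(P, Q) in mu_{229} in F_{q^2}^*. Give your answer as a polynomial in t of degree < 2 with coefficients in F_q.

170045128804190 + 131407685006542*t

e_{229} is bilinear + alternating on E[229], so e_{229}(96*P + 5*Q, 106*P + 196*Q) = e_{229}(P,Q)^(96*196-5*106).
So e_{229}(P,Q) = e_{229}(P',Q')^{101}, since 195*101 = 1 mod 229.
Run Miller on y^2=x^3+81150693158490*x over F_{183249258192661}: ladder 11100101 (8 bits); e = f_P(D_Q)/f_Q(D_P).
So e_{229}(P',Q') = 15387442800220 + 105912520284015*t.
Hence e(P,Q) = 170045128804190 + 131407685006542*t in F_{183249258192661^2}^*.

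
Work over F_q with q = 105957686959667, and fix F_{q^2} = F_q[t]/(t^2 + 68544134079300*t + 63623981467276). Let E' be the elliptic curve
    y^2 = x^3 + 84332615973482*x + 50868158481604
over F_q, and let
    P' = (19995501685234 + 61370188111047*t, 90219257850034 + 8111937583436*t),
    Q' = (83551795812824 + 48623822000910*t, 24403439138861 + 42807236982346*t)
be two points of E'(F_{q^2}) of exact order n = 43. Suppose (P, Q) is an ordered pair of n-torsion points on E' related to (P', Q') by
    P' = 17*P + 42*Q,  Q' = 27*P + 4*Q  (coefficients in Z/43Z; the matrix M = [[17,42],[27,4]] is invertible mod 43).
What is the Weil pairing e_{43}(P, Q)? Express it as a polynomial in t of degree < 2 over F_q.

49537990229076 + 34704995618536*t

e_{43} is bilinear + alternating on E[43], so e_{43}(17*P + 42*Q, 27*P + 4*Q) = e_{43}(P,Q)^(17*4-42*27).
Hence e(P,Q) = e(P',Q')^{24} where 24 = 9^{-1} mod 43.
Double-and-add over 101011: 6-1 doublings, 4-1 additions; each step l_{T,T}/v_{2T} or l_{T,P'}/v at Q'+S for random S.
The quotient is 11697624468606 + 47759602684337*t.
Thus e_{43}(P,Q) = 49537990229076 + 34704995618536*t.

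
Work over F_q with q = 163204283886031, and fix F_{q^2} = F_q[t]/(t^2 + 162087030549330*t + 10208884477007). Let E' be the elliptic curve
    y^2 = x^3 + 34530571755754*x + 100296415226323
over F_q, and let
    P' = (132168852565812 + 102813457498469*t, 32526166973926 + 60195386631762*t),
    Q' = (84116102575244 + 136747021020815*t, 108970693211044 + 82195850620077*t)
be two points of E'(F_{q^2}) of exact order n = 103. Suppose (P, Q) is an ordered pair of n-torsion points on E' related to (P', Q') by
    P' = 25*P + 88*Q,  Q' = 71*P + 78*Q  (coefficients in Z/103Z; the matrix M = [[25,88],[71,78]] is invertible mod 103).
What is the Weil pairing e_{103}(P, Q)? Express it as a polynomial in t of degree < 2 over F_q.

e_{103}(aP+bQ,cP+dQ) = e_{103}(P,Q)^(ad-bc); with (a,b,c,d)=(25,88,71,78) this gives the det-103 law.
25*78 - 88*71 = -4298; reduced mod 103: det = 28, inverse 92.
Miller loop for e_{103} over F_{163204283886031^2}: bits of 103 = 1100111; 6 double steps + 4 add steps, l/v at each.
So e_{103}(P',Q') = 16882859394174 + 61544697732507*t.
Thus e_{103}(P,Q) = 117554260404135 + 111466486885644*t.

117554260404135 + 111466486885644*t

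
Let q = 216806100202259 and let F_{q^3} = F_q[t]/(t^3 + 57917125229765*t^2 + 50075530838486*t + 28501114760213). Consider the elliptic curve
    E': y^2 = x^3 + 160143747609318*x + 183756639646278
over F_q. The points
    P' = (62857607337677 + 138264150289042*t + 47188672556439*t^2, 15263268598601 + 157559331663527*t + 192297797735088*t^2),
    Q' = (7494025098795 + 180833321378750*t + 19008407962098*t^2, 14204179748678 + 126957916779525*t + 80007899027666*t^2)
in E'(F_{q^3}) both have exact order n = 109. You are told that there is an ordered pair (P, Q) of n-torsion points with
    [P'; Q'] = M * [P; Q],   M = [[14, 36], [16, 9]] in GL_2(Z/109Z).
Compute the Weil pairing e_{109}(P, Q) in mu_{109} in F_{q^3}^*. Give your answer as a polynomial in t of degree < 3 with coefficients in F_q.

192692376041161 + 16604593654660*t + 61450197398768*t^2

e_{109} is bilinear + alternating on E[109], so e_{109}(14*P + 36*Q, 16*P + 9*Q) = e_{109}(P,Q)^(14*9-36*16).
Inverting 95 mod 109: 70. Thus e_{109}(P,Q) = e(P',Q')^{70}.
Miller loop for e_{109} over F_{216806100202259^3}: bits of 109 = 1101101; 6 double steps + 4 add steps, l/v at each.
Miller gives e_{109}(P',Q') = 97623127139291 + 120751985641695*t + 186678274787906*t^2 in F_{216806100202259^3}.
Finally e_{109}(P,Q) = 192692376041161 + 16604593654660*t + 61450197398768*t^2.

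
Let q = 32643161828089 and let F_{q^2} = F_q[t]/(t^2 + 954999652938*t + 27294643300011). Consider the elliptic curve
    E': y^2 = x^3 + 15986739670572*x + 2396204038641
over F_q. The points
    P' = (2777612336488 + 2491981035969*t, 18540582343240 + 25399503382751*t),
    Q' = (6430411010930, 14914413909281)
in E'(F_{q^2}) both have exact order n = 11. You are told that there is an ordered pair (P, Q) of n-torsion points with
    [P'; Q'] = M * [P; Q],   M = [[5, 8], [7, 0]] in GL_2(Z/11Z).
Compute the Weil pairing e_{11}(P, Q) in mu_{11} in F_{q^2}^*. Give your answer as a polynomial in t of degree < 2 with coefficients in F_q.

22588814282705 + 14495162929431*t

e_{11} is bilinear + alternating on E[11], so e_{11}(5*P + 8*Q, 7*P) = e_{11}(P,Q)^(5*0-8*7).
5*0 - 8*7 = -56; reduced mod 11: det = 10, inverse 10.
4-bit Miller (1011) on E'/F_{32643161828089} with a'=15986739670572, b'=2396204038641: accumulate tangent/chord ratios at Q'+S and P'+S'.
Miller gives e_{11}(P',Q') = 31268201509149 + 18147998898658*t in F_{32643161828089^2}.
e_{11}(P,Q) = (31268201509149 + 18147998898658*t)^{10} = 22588814282705 + 14495162929431*t.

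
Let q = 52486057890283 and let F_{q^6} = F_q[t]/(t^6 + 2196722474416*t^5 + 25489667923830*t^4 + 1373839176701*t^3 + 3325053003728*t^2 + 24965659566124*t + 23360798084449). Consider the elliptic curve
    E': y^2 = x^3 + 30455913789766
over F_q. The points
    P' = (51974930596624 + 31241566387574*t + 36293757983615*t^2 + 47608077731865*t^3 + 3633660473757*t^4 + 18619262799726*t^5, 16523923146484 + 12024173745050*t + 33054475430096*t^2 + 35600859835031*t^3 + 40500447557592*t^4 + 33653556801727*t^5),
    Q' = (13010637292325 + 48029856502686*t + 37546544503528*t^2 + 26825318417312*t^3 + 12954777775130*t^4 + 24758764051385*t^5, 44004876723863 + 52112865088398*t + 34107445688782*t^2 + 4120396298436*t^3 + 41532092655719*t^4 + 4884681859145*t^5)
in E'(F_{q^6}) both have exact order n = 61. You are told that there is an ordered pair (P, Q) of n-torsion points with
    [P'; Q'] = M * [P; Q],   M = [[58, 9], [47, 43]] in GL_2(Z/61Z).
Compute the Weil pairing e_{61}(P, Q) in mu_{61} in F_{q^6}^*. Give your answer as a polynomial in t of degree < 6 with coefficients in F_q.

Under M = [[58,9],[47,43]] in GL_2(Z/61), e_{61}(P',Q') = e_{61}(P,Q)^(58*43-9*47 mod 61).
det M = 58*43 - 9*47 = 2071 = 58 (mod 61); 58^{-1} = 20 (mod 61).
6-bit Miller (111101) on E'/F_{52486057890283} with a'=0, b'=30455913789766: accumulate tangent/chord ratios at Q'+S and P'+S'.
Miller gives e_{61}(P',Q') = 17843810594294 + 20672674189073*t + 31704267973901*t^2 + 31509024513280*t^3 + 48221166957091*t^4 + 10608060806389*t^5 in F_{52486057890283^6}.
Hence e(P,Q) = 18491323923292 + 23098560441146*t + 12223618048638*t^2 + 47872010361419*t^3 + 30626788305712*t^4 + 2958914826616*t^5 in F_{52486057890283^6}^*.

18491323923292 + 23098560441146*t + 12223618048638*t^2 + 47872010361419*t^3 + 30626788305712*t^4 + 2958914826616*t^5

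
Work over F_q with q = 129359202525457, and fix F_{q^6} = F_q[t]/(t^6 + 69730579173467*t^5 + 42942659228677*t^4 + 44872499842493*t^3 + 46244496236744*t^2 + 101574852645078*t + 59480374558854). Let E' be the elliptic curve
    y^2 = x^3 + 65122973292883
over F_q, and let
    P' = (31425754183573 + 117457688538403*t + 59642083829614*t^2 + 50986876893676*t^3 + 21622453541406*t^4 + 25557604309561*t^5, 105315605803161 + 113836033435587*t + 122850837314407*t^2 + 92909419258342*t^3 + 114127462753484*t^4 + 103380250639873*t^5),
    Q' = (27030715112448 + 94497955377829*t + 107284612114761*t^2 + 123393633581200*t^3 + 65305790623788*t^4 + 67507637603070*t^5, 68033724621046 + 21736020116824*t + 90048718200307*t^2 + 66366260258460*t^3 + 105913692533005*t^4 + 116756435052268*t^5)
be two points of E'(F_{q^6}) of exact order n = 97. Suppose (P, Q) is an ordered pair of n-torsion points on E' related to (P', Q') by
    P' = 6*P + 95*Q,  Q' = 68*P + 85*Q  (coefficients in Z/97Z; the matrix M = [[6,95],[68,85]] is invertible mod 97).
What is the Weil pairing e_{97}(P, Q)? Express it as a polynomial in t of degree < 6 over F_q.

80745737403160 + 31331587005442*t + 41690883563780*t^2 + 105121919716264*t^3 + 48294821468867*t^4 + 27438687844060*t^5

Alternating bilinearity on E[97] (values in mu_{97} in F_{129359202525457^6}) gives e(P',Q') = e(P,Q)^det(M).
det M = 6*85 - 95*68 = -5950 = 64 (mod 97); 64^{-1} = 47 (mod 97).
Miller loop for e_{97} over F_{129359202525457^6}: bits of 97 = 1100001; 6 double steps + 2 add steps, l/v at each.
So e_{97}(P',Q') = 127467924887200 + 118918975946452*t + 14313419362414*t^2 + 21759983492085*t^3 + 24274284367066*t^4 + 63528962407005*t^5.
Hence e(P,Q) = 80745737403160 + 31331587005442*t + 41690883563780*t^2 + 105121919716264*t^3 + 48294821468867*t^4 + 27438687844060*t^5 in F_{129359202525457^6}^*.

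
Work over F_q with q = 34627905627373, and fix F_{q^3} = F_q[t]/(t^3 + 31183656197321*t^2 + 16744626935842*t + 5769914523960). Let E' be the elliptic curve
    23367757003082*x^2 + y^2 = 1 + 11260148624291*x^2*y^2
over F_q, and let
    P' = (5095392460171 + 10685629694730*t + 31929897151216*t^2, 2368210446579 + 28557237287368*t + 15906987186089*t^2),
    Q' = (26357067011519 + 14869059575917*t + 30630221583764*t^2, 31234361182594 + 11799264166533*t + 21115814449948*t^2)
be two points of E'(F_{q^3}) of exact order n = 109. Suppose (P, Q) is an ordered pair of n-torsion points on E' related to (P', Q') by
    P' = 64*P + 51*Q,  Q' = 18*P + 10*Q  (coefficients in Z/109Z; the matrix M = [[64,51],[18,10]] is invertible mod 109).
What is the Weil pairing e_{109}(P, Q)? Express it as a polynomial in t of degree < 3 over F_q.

e_{109} is bilinear + alternating on E[109], so e_{109}(64*P + 51*Q, 18*P + 10*Q) = e_{109}(P,Q)^(64*10-51*18).
Hence e(P,Q) = e(P',Q')^{89} where 89 = 49^{-1} mod 109.
Edwards a_E,d_E -> Montgomery A=0,B=32225201362318 -> Weierstrass 13307918026292,0 via alpha=0,beta=11683878501541.
Miller loop for e_{109} over F_{34627905627373^3}: bits of 109 = 1101101; 6 double steps + 4 add steps, l/v at each.
So e_{109}(P',Q') = 24858527008177 + 23907181937123*t + 27046322569060*t^2.
Raise to 89: e(P,Q) = 12925615391990 + 1895942473575*t + 7879021926434*t^2 in mu_{109}.

12925615391990 + 1895942473575*t + 7879021926434*t^2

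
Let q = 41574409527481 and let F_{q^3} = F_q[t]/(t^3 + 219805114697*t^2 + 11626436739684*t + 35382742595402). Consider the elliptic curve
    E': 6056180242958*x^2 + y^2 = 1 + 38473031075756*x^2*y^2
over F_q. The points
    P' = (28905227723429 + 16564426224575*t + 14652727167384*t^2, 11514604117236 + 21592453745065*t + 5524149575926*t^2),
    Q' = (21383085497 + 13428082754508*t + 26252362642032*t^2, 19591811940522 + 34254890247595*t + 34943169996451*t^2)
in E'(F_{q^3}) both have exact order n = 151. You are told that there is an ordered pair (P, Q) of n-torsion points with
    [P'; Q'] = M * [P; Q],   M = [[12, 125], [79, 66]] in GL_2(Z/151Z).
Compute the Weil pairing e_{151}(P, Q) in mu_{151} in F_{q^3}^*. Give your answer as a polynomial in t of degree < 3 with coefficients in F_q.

18963999775401 + 867326683344*t + 18603419430595*t^2

Alternating bilinearity on E[151] (values in mu_{151} in F_{41574409527481^3}) gives e(P',Q') = e(P,Q)^det(M).
Inverting 128 mod 151: 105. Thus e_{151}(P,Q) = e(P',Q')^{105}.
Edwards a_E,d_E -> Montgomery A=37438127586590,B=33802125803222 -> Weierstrass 0,24256517525160 via alpha=21279671728946,beta=12682992055541.
Double-and-add over 10010111: 8-1 doublings, 5-1 additions; each step l_{T,T}/v_{2T} or l_{T,P'}/v at Q'+S for random S.
The quotient is 39675921897066 + 20310196325434*t + 10843667458914*t^2.
Finally e_{151}(P,Q) = 18963999775401 + 867326683344*t + 18603419430595*t^2.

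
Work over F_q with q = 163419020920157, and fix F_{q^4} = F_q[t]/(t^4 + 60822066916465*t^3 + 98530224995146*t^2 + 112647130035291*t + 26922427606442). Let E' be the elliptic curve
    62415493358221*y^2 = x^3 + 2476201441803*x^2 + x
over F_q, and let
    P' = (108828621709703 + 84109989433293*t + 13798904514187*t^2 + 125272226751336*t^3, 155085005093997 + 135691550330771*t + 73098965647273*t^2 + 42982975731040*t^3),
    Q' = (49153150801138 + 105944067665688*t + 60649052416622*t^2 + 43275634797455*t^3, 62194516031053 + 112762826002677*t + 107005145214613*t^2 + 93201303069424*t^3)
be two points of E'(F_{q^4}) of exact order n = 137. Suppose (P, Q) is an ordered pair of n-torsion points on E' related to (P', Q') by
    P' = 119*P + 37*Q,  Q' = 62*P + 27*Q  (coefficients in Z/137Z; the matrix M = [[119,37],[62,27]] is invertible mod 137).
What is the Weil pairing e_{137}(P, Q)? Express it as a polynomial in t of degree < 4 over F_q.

95699556624467 + 161900234857541*t + 82344118440523*t^2 + 86786726249654*t^3

e_{137} is bilinear + alternating on E[137], so e_{137}(119*P + 37*Q, 62*P + 27*Q) = e_{137}(P,Q)^(119*27-37*62).
det(M) mod 137 = 97; its inverse in (Z/137)^* is 113 (check: 97*113 mod 137 = 1).
(x,y)|->(55586695312070x+159643926163047,55586695312070y) sends E' to y^2=x^3+143959463352192*x+61963674165116.
Build f_{137,P'} and f_{137,Q'} via the 8-bit ladder of 137=10001001_2; evaluate at shifted divisors; quotient in F_{163419020920157^4}.
f_P(D_Q)/f_Q(D_P) = 82406589979013 + 87441825308525*t + 87108388394069*t^2 + 112298990117173*t^3.
Raise to 113: e(P,Q) = 95699556624467 + 161900234857541*t + 82344118440523*t^2 + 86786726249654*t^3 in mu_{137}.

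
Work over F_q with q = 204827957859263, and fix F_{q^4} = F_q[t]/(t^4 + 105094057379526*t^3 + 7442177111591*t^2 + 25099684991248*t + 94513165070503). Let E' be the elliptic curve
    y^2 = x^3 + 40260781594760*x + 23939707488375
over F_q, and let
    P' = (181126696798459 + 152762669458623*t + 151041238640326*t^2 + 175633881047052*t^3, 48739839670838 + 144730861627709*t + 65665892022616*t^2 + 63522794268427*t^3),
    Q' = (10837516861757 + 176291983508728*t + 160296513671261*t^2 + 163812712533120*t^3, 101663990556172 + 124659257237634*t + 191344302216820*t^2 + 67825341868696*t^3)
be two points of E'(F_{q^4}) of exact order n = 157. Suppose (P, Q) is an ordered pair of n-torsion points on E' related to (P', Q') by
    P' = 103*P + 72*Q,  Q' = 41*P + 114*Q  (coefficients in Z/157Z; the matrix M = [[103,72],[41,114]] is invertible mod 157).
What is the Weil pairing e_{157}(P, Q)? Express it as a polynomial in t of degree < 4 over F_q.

27079217058593 + 101625260465909*t + 12427792201975*t^2 + 171095351859243*t^3

Since e_{157}(P,P)=e_{157}(Q,Q)=1 and e_{157}(Q,P)=e_{157}(P,Q)^{-1}, expanding e_{157}(103*P + 72*Q,41*P + 114*Q) leaves e(P,Q)^det(M).
103*114 - 72*41 = 8790; reduced mod 157: det = 155, inverse 78.
Miller loop for e_{157} over F_{204827957859263^4}: bits of 157 = 10011101; 7 double steps + 4 add steps, l/v at each.
So e_{157}(P',Q') = 120935928735658 + 1534443429132*t + 5836719608094*t^2 + 132468168758099*t^3.
Raise to 78: e(P,Q) = 27079217058593 + 101625260465909*t + 12427792201975*t^2 + 171095351859243*t^3 in mu_{157}.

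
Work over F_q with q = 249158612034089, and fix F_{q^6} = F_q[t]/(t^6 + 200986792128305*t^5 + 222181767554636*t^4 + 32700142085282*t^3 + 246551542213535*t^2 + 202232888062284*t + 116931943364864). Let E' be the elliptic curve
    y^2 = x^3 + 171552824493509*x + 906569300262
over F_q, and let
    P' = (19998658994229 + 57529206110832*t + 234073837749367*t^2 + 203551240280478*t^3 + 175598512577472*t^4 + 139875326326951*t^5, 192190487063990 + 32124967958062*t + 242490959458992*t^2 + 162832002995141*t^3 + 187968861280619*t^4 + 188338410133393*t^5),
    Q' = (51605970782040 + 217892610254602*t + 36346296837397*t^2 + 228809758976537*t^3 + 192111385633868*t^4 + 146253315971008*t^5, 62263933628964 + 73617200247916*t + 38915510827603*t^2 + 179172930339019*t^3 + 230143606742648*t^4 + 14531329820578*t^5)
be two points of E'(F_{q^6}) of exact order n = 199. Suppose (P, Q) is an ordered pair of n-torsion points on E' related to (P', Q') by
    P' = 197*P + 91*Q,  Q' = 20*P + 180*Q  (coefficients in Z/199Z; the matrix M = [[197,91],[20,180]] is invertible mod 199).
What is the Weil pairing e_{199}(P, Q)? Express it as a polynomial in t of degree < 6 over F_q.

187075219085460 + 166014088622484*t + 124279830151862*t^2 + 167896955391413*t^3 + 98422236587225*t^4 + 216891634710742*t^5

Alternating bilinearity on E[199] (values in mu_{199} in F_{249158612034089^6}) gives e(P',Q') = e(P,Q)^det(M).
197*180 - 91*20 = 33640; reduced mod 199: det = 9, inverse 177.
Double-and-add over 11000111: 8-1 doublings, 5-1 additions; each step l_{T,T}/v_{2T} or l_{T,P'}/v at Q'+S for random S.
Miller gives e_{199}(P',Q') = 25969779759380 + 110767164320462*t + 94076473083581*t^2 + 2920596015799*t^3 + 133603327431120*t^4 + 15824799548431*t^5 in F_{249158612034089^6}.
Finally e_{199}(P,Q) = 187075219085460 + 166014088622484*t + 124279830151862*t^2 + 167896955391413*t^3 + 98422236587225*t^4 + 216891634710742*t^5.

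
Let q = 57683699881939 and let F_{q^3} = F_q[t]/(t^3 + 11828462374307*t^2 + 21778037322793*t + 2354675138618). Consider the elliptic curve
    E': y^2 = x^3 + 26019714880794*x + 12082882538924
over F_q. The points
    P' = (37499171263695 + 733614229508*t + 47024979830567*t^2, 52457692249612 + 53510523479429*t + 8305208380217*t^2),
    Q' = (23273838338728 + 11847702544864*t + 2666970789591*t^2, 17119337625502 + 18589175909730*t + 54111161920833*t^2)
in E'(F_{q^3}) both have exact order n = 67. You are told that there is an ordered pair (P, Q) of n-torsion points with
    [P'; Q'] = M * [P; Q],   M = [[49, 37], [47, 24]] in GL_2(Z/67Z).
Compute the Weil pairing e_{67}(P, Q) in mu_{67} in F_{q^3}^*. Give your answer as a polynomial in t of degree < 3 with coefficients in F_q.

56474287869991 + 7655745363992*t + 15664914422174*t^2

Under M = [[49,37],[47,24]] in GL_2(Z/67), e_{67}(P',Q') = e_{67}(P,Q)^(49*24-37*47 mod 67).
49*24 - 37*47 = -563; reduced mod 67: det = 40, inverse 62.
7-bit Miller (1000011) on E'/F_{57683699881939} with a'=26019714880794, b'=12082882538924: accumulate tangent/chord ratios at Q'+S and P'+S'.
f_P(D_Q)/f_Q(D_P) = 24313702169085 + 16713517412549*t + 28083988337645*t^2.
e_{67}(P,Q) = (24313702169085 + 16713517412549*t + 28083988337645*t^2)^{62} = 56474287869991 + 7655745363992*t + 15664914422174*t^2.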